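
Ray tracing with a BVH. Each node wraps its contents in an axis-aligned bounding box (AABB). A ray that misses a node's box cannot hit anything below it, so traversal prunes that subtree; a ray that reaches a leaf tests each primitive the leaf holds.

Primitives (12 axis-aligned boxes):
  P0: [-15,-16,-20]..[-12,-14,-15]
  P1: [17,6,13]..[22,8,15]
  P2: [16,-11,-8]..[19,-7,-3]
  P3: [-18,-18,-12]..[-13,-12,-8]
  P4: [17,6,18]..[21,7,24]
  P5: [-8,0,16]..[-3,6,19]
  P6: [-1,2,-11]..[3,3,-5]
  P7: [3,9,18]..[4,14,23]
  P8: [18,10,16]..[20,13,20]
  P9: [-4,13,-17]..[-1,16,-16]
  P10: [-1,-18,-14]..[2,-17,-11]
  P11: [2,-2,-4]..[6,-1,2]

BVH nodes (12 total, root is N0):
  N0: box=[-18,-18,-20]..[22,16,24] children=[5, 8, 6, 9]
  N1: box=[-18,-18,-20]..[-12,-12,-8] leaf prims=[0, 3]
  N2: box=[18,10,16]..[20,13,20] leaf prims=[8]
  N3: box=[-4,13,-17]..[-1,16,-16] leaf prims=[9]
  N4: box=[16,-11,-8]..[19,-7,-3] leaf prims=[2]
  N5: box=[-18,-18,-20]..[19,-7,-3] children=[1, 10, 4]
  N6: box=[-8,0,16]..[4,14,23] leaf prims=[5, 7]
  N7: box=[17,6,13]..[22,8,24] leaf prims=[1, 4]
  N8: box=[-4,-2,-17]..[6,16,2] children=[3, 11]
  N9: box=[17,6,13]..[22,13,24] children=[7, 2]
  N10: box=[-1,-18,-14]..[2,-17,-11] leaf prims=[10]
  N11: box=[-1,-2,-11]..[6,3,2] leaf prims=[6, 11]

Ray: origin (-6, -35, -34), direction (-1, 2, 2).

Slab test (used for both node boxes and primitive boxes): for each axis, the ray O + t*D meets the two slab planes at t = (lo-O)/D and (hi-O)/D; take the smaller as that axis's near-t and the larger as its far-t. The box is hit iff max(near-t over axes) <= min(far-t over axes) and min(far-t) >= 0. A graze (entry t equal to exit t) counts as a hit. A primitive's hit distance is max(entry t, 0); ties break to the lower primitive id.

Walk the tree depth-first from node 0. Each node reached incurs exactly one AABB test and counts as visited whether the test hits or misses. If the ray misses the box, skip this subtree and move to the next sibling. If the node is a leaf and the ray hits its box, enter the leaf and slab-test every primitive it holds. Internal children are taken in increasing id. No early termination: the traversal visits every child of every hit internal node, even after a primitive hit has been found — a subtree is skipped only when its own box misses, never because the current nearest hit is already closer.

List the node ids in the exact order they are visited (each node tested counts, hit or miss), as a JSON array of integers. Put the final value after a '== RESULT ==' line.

Trace the traversal:
N0 x:[-28,12] y:[17/2,51/2] z:[7,29] -> hit [17/2,12], descend [5, 6, 8, 9]
  N5 x:[-25,12] y:[17/2,14] z:[7,31/2] -> hit [17/2,12], descend [1, 4, 10]
    N1 x:[6,12] y:[17/2,23/2] z:[7,13] -> hit [17/2,23/2] leaf, test {P0(miss), P3@t=11}
    N4 x:[-25,-22] y:[12,14] z:[13,31/2] -> miss, prune
    N10 x:[-8,-5] y:[17/2,9] z:[10,23/2] -> miss, prune
  N6 x:[-10,2] y:[35/2,49/2] z:[25,57/2] -> miss, prune
  N8 x:[-12,-2] y:[33/2,51/2] z:[17/2,18] -> miss, prune
  N9 x:[-28,-23] y:[41/2,24] z:[47/2,29] -> miss, prune

Summary -> nodes [0, 5, 1, 4, 10, 6, 8, 9]; box-tests=8; leaf-entries=1; first=P3

== RESULT ==
[0, 5, 1, 4, 10, 6, 8, 9]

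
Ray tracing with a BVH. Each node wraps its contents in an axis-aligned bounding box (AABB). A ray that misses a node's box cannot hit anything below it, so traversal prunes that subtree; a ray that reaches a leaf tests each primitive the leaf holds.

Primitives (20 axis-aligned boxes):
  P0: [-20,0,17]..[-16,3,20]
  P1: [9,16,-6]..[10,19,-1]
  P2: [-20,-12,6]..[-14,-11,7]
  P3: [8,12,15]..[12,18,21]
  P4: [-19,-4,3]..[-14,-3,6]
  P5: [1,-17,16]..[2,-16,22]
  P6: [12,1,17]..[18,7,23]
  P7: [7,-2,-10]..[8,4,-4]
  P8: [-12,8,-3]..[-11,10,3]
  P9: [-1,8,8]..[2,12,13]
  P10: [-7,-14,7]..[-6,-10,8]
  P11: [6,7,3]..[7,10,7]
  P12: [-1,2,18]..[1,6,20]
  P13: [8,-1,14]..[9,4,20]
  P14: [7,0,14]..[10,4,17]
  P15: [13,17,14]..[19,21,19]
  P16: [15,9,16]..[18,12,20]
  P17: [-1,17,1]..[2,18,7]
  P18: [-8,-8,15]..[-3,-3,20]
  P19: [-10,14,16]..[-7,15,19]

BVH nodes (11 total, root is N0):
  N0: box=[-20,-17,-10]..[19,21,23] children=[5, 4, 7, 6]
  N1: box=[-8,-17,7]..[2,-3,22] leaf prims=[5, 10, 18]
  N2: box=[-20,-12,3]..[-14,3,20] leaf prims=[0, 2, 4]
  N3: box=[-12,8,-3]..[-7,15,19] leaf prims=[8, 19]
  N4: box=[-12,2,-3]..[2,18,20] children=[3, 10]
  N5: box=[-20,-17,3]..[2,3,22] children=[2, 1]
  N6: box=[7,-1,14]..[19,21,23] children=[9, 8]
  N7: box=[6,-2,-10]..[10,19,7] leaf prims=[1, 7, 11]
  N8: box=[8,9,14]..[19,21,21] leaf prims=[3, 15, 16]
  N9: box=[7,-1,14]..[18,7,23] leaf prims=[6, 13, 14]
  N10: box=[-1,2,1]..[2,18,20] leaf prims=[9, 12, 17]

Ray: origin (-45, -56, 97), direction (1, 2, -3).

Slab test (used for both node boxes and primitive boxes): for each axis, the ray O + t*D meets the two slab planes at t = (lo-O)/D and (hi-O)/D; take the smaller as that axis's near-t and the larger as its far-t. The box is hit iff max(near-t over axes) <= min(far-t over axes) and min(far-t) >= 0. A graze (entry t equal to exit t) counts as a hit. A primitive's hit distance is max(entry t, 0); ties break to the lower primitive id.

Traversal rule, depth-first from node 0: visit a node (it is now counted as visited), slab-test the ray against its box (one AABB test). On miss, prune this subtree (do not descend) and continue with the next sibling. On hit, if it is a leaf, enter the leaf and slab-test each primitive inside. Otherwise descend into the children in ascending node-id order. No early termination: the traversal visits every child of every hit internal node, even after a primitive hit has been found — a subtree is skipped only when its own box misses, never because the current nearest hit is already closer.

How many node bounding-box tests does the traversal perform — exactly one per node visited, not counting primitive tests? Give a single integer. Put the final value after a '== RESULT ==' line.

Trace the traversal:
N0 x:[25,64] y:[39/2,77/2] z:[74/3,107/3] -> hit [25,107/3], descend [4, 5, 6, 7]
  N4 x:[33,47] y:[29,37] z:[77/3,100/3] -> hit [33,100/3], descend [3, 10]
    N3 x:[33,38] y:[32,71/2] z:[26,100/3] -> hit [33,100/3] leaf, test {P8@t=33, P19(miss)}
    N10 x:[44,47] y:[29,37] z:[77/3,32] -> miss, prune
  N5 x:[25,47] y:[39/2,59/2] z:[25,94/3] -> hit [25,59/2], descend [1, 2]
    N1 x:[37,47] y:[39/2,53/2] z:[25,30] -> miss, prune
    N2 x:[25,31] y:[22,59/2] z:[77/3,94/3] -> hit [77/3,59/2] leaf, test {P0(miss), P2(miss), P4(miss)}
  N6 x:[52,64] y:[55/2,77/2] z:[74/3,83/3] -> miss, prune
  N7 x:[51,55] y:[27,75/2] z:[30,107/3] -> miss, prune

Summary -> nodes [0, 4, 3, 10, 5, 1, 2, 6, 7]; box-tests=9; leaf-entries=2; first=P8

== RESULT ==
9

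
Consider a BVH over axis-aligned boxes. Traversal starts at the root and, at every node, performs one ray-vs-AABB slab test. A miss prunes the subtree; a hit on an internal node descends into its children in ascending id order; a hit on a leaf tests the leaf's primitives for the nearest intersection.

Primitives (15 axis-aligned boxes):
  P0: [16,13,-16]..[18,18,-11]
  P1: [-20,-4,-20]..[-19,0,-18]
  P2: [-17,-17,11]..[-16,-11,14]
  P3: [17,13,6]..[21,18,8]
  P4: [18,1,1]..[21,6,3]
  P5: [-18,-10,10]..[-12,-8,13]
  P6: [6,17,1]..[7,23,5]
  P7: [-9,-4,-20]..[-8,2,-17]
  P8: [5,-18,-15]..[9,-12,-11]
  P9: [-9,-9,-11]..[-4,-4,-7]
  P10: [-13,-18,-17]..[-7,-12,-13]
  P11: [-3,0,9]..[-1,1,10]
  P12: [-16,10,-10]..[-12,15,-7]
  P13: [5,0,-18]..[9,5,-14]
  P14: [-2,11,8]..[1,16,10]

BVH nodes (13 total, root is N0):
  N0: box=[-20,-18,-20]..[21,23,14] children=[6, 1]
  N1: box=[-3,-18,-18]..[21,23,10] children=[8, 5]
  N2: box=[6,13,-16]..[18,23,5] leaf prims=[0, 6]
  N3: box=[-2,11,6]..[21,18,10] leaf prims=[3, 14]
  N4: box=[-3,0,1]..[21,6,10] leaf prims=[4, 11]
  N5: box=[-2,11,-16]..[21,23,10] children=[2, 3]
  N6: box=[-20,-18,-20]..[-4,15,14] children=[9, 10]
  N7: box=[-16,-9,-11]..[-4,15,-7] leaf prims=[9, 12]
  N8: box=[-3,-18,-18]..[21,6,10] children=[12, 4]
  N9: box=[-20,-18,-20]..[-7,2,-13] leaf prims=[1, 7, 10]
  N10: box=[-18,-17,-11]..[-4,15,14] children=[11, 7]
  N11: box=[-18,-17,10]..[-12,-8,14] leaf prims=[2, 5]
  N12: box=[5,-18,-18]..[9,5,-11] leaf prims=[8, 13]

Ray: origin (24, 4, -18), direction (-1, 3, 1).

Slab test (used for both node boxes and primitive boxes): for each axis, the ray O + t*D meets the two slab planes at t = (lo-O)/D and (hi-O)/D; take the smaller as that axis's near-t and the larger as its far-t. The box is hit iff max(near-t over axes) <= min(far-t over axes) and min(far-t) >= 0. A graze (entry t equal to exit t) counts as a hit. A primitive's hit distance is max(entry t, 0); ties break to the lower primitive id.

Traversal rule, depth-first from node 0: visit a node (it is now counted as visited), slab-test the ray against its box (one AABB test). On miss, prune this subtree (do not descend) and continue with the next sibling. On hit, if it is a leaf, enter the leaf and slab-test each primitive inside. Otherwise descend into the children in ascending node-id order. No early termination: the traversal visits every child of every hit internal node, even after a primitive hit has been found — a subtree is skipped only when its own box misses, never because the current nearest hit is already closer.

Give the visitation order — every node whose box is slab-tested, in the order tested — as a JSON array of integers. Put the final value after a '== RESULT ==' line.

Trace the traversal:
N0 x:[3,44] y:[-22/3,19/3] z:[-2,32] -> hit [3,19/3], descend [1, 6]
  N1 x:[3,27] y:[-22/3,19/3] z:[0,28] -> hit [3,19/3], descend [5, 8]
    N5 x:[3,26] y:[7/3,19/3] z:[2,28] -> hit [3,19/3], descend [2, 3]
      N2 x:[6,18] y:[3,19/3] z:[2,23] -> hit [6,19/3] leaf, test {P0(miss), P6(miss)}
      N3 x:[3,26] y:[7/3,14/3] z:[24,28] -> miss, prune
    N8 x:[3,27] y:[-22/3,2/3] z:[0,28] -> miss, prune
  N6 x:[28,44] y:[-22/3,11/3] z:[-2,32] -> miss, prune

Visited [0, 1, 5, 2, 3, 8, 6]. Tests: 7 box, 1 leaf. Nearest: miss.

== RESULT ==
[0, 1, 5, 2, 3, 8, 6]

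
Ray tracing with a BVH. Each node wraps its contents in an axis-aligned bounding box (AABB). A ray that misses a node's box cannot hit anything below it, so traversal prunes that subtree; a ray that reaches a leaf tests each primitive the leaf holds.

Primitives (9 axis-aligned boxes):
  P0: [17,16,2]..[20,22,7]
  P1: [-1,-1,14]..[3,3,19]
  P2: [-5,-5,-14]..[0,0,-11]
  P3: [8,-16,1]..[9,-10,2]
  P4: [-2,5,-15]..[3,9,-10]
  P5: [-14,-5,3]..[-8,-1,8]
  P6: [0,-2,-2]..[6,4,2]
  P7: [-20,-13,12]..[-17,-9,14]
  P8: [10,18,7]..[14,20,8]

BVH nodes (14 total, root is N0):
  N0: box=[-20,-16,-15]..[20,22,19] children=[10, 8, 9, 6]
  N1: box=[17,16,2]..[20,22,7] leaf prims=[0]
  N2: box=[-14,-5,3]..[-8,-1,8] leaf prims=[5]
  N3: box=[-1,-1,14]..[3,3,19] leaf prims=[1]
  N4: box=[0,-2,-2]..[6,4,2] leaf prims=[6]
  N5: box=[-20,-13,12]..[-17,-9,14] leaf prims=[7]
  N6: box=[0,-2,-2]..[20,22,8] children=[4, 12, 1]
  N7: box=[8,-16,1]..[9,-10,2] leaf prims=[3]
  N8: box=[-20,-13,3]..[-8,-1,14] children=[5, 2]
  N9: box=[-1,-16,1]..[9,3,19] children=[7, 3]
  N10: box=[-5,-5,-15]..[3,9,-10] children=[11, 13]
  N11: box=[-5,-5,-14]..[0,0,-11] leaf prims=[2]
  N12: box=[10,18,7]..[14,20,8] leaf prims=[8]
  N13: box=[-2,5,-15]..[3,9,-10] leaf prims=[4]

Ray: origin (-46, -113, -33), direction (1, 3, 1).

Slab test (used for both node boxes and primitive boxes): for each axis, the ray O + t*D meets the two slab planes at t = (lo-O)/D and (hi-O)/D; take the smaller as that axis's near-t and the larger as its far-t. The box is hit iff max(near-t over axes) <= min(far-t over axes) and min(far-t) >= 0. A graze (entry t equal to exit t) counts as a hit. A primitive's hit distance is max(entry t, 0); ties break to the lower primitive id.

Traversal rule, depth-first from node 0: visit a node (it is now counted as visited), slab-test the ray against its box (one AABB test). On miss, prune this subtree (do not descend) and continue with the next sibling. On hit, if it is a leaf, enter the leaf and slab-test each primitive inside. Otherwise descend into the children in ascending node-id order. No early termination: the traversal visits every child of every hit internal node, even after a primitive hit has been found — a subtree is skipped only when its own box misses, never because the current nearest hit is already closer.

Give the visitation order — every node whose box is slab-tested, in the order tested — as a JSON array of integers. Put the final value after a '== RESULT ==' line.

Walk:
N0 x:[26,66] y:[97/3,45] z:[18,52] -> hit [97/3,45], descend [6, 8, 9, 10]
  N6 x:[46,66] y:[37,45] z:[31,41] -> miss, prune
  N8 x:[26,38] y:[100/3,112/3] z:[36,47] -> hit [36,112/3], descend [2, 5]
    N2 x:[32,38] y:[36,112/3] z:[36,41] -> hit [36,112/3] leaf, test {P5@t=36}
    N5 x:[26,29] y:[100/3,104/3] z:[45,47] -> miss, prune
  N9 x:[45,55] y:[97/3,116/3] z:[34,52] -> miss, prune
  N10 x:[41,49] y:[36,122/3] z:[18,23] -> miss, prune

order=[0, 6, 8, 2, 5, 9, 10]  |boxes|=7  |leaves|=1  hit=P5

== RESULT ==
[0, 6, 8, 2, 5, 9, 10]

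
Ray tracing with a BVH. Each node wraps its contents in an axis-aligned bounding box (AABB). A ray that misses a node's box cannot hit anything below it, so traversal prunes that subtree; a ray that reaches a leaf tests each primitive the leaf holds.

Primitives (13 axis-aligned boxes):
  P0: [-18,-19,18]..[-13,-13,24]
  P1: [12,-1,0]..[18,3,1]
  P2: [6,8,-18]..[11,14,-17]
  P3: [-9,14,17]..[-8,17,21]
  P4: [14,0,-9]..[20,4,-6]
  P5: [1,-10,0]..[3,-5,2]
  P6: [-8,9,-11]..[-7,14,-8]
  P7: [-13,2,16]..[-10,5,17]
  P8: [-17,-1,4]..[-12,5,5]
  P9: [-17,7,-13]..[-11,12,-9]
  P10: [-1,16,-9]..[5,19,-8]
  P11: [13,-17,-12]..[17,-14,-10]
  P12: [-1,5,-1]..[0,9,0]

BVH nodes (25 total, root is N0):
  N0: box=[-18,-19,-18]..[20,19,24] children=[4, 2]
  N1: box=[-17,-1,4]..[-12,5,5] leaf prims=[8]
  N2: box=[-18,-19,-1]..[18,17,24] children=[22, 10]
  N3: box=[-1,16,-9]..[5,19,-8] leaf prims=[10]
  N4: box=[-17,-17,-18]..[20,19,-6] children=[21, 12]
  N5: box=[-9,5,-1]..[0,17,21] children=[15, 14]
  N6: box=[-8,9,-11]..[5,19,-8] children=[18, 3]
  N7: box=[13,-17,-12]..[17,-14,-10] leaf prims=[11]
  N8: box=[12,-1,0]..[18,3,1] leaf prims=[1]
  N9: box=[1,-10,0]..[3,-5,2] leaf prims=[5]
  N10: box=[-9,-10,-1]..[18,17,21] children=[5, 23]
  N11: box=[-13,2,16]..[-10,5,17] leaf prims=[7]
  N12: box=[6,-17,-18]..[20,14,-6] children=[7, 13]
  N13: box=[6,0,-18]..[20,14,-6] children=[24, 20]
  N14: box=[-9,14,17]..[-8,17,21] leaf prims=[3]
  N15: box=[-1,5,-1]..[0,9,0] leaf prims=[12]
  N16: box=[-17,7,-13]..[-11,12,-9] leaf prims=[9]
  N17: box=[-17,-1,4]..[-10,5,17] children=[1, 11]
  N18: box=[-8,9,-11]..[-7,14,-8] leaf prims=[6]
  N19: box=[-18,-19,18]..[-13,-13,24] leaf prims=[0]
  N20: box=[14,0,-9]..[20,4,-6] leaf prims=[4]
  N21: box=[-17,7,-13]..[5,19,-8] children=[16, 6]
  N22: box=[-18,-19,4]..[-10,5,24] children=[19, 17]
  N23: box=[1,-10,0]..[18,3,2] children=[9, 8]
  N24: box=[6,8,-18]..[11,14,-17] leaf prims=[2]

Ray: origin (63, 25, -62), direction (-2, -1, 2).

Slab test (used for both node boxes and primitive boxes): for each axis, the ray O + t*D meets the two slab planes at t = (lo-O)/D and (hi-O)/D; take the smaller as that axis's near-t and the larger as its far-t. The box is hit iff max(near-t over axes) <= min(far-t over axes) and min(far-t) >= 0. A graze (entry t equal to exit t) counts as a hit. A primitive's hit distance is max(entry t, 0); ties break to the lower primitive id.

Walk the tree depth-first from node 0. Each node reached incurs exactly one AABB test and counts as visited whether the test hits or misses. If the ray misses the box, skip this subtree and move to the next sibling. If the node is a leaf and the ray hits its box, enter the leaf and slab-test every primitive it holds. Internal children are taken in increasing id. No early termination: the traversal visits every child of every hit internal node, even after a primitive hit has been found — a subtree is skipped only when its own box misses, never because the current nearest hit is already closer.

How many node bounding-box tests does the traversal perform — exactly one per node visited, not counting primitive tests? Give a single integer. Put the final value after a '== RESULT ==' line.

Trace the traversal:
N0 x:[43/2,81/2] y:[6,44] z:[22,43] -> hit [22,81/2], descend [2, 4]
  N2 x:[45/2,81/2] y:[8,44] z:[61/2,43] -> hit [61/2,81/2], descend [10, 22]
    N10 x:[45/2,36] y:[8,35] z:[61/2,83/2] -> hit [61/2,35], descend [5, 23]
      N5 x:[63/2,36] y:[8,20] z:[61/2,83/2] -> miss, prune
      N23 x:[45/2,31] y:[22,35] z:[31,32] -> hit [31,31], descend [8, 9]
        N8 x:[45/2,51/2] y:[22,26] z:[31,63/2] -> miss, prune
        N9 x:[30,31] y:[30,35] z:[31,32] -> hit [31,31] leaf, test {P5@t=31}
    N22 x:[73/2,81/2] y:[20,44] z:[33,43] -> hit [73/2,81/2], descend [17, 19]
      N17 x:[73/2,40] y:[20,26] z:[33,79/2] -> miss, prune
      N19 x:[38,81/2] y:[38,44] z:[40,43] -> hit [40,81/2] leaf, test {P0@t=40}
  N4 x:[43/2,40] y:[6,42] z:[22,28] -> hit [22,28], descend [12, 21]
    N12 x:[43/2,57/2] y:[11,42] z:[22,28] -> hit [22,28], descend [7, 13]
      N7 x:[23,25] y:[39,42] z:[25,26] -> miss, prune
      N13 x:[43/2,57/2] y:[11,25] z:[22,28] -> hit [22,25], descend [20, 24]
        N20 x:[43/2,49/2] y:[21,25] z:[53/2,28] -> miss, prune
        N24 x:[26,57/2] y:[11,17] z:[22,45/2] -> miss, prune
    N21 x:[29,40] y:[6,18] z:[49/2,27] -> miss, prune

17 AABB tests over nodes [0, 2, 10, 5, 23, 8, 9, 22, 17, 19, 4, 12, 7, 13, 20, 24, 21]; 2 leaves entered; closest P5.

== RESULT ==
17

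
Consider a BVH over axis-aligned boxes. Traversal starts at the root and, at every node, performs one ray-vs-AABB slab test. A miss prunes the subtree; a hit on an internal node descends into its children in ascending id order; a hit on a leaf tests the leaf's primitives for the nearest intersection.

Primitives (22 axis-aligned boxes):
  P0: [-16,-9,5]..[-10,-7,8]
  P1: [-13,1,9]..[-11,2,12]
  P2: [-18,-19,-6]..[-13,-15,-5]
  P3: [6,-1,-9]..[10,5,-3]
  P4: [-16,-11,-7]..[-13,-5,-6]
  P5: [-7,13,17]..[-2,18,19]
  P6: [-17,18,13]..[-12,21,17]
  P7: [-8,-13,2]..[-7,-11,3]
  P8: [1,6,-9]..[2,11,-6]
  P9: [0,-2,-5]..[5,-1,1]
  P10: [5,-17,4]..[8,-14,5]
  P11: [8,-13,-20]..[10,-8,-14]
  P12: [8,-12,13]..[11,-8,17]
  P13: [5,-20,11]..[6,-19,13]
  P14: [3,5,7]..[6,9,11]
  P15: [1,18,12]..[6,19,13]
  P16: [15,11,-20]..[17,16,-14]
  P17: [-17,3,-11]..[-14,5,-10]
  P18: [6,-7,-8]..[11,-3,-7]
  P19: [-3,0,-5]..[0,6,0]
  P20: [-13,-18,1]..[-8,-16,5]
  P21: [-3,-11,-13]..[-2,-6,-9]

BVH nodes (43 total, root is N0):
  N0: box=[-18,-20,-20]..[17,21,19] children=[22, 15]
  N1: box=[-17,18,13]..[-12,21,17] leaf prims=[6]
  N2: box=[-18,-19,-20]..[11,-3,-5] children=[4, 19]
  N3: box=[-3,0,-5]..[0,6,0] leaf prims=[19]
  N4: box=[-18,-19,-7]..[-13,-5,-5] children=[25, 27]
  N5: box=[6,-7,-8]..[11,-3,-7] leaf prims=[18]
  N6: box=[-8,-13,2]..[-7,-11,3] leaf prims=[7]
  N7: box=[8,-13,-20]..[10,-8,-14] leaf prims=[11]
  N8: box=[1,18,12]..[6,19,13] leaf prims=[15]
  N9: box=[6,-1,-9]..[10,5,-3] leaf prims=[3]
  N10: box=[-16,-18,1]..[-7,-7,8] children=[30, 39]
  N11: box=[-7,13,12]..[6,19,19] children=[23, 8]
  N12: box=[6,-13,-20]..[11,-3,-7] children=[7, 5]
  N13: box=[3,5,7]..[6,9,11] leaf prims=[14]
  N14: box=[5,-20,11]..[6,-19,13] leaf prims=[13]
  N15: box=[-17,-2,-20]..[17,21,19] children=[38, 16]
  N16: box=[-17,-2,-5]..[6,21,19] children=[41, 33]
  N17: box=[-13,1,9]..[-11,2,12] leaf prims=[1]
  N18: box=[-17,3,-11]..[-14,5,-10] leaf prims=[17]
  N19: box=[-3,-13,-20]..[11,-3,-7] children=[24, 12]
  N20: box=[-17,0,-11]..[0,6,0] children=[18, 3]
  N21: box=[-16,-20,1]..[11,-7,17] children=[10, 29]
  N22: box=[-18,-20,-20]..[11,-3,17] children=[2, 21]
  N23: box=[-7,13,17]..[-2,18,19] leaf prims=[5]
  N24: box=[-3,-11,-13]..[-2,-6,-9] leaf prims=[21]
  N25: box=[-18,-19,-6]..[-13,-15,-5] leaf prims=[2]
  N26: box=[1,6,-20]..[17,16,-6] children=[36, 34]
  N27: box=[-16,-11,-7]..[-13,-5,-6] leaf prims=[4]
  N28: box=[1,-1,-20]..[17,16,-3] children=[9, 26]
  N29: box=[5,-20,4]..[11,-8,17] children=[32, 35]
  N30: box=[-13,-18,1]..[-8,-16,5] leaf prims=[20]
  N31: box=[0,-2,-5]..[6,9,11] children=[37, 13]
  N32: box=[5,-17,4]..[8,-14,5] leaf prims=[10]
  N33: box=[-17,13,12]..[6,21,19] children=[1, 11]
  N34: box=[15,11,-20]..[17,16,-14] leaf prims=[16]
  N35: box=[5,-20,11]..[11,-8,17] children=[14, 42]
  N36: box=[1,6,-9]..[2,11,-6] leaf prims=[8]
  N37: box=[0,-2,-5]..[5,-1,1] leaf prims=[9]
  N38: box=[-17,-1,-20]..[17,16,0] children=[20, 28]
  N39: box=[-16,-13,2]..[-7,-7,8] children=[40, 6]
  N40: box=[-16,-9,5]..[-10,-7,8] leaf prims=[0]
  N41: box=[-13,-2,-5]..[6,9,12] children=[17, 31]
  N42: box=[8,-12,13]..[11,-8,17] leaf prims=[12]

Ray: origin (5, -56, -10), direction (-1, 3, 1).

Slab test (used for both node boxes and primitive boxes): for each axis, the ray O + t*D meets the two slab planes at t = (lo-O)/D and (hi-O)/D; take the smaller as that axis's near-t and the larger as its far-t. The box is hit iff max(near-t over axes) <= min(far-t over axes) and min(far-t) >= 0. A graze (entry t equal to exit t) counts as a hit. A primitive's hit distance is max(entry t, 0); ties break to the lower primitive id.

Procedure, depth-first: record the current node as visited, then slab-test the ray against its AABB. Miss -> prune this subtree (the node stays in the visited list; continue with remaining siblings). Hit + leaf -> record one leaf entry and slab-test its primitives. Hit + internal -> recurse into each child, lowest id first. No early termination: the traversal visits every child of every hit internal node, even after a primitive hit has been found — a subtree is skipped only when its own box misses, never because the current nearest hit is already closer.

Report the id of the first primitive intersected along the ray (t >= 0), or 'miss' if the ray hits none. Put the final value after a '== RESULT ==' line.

Trace the traversal:
N0 x:[-12,23] y:[12,77/3] z:[-10,29] -> hit [12,23], descend [15, 22]
  N15 x:[-12,22] y:[18,77/3] z:[-10,29] -> hit [18,22], descend [16, 38]
    N16 x:[-1,22] y:[18,77/3] z:[5,29] -> hit [18,22], descend [33, 41]
      N33 x:[-1,22] y:[23,77/3] z:[22,29] -> miss, prune
      N41 x:[-1,18] y:[18,65/3] z:[5,22] -> hit [18,18], descend [17, 31]
        N17 x:[16,18] y:[19,58/3] z:[19,22] -> miss, prune
        N31 x:[-1,5] y:[18,65/3] z:[5,21] -> miss, prune
    N38 x:[-12,22] y:[55/3,24] z:[-10,10] -> miss, prune
  N22 x:[-6,23] y:[12,53/3] z:[-10,27] -> hit [12,53/3], descend [2, 21]
    N2 x:[-6,23] y:[37/3,53/3] z:[-10,5] -> miss, prune
    N21 x:[-6,21] y:[12,49/3] z:[11,27] -> hit [12,49/3], descend [10, 29]
      N10 x:[12,21] y:[38/3,49/3] z:[11,18] -> hit [38/3,49/3], descend [30, 39]
        N30 x:[13,18] y:[38/3,40/3] z:[11,15] -> hit [13,40/3] leaf, test {P20@t=13}
        N39 x:[12,21] y:[43/3,49/3] z:[12,18] -> hit [43/3,49/3], descend [6, 40]
          N6 x:[12,13] y:[43/3,15] z:[12,13] -> miss, prune
          N40 x:[15,21] y:[47/3,49/3] z:[15,18] -> hit [47/3,49/3] leaf, test {P0@t=47/3}
      N29 x:[-6,0] y:[12,16] z:[14,27] -> miss, prune

Visited [0, 15, 16, 33, 41, 17, 31, 38, 22, 2, 21, 10, 30, 39, 6, 40, 29]. Tests: 17 box, 2 leaf. Nearest: P20.

== RESULT ==
20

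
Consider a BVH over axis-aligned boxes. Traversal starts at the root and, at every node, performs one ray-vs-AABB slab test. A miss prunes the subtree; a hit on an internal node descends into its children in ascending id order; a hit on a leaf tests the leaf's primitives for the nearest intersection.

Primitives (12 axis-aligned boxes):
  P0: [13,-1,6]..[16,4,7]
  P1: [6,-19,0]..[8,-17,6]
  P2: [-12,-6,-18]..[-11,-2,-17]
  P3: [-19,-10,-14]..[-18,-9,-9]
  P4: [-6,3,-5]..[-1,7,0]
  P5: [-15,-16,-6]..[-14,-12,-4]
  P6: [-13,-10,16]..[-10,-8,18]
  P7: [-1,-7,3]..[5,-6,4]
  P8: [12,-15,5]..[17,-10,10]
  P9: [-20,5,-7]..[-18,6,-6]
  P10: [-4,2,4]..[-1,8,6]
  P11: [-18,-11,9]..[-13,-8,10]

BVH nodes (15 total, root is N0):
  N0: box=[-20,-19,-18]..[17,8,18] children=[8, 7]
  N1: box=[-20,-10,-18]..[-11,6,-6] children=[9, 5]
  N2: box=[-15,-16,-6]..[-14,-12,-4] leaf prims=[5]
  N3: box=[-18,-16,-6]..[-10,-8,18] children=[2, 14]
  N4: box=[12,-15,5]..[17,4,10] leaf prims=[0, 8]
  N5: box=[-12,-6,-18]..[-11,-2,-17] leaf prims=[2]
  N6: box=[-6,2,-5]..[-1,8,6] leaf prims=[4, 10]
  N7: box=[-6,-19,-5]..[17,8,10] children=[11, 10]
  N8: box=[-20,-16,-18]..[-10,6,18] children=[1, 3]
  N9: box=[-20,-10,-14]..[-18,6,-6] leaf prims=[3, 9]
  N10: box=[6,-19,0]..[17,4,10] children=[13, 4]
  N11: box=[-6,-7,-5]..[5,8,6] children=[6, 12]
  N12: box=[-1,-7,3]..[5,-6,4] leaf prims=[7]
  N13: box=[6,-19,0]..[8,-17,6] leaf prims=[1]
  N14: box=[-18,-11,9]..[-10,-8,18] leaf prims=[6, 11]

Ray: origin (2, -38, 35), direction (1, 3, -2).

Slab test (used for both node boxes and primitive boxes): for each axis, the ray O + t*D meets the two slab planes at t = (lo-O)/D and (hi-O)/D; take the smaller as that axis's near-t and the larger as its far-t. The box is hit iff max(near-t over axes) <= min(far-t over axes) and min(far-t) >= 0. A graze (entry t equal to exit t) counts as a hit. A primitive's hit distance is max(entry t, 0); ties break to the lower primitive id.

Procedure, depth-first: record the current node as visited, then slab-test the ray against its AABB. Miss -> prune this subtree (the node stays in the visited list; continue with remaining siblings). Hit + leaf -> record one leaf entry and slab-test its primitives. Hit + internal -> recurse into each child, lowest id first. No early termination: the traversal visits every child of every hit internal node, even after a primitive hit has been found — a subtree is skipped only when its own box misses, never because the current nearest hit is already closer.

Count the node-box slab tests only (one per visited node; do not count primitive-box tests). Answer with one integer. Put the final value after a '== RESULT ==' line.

Walk:
N0 x:[-22,15] y:[19/3,46/3] z:[17/2,53/2] -> hit [17/2,15], descend [7, 8]
  N7 x:[-8,15] y:[19/3,46/3] z:[25/2,20] -> hit [25/2,15], descend [10, 11]
    N10 x:[4,15] y:[19/3,14] z:[25/2,35/2] -> hit [25/2,14], descend [4, 13]
      N4 x:[10,15] y:[23/3,14] z:[25/2,15] -> hit [25/2,14] leaf, test {P0@t=14, P8(miss)}
      N13 x:[4,6] y:[19/3,7] z:[29/2,35/2] -> miss, prune
    N11 x:[-8,3] y:[31/3,46/3] z:[29/2,20] -> miss, prune
  N8 x:[-22,-12] y:[22/3,44/3] z:[17/2,53/2] -> miss, prune

Summary -> nodes [0, 7, 10, 4, 13, 11, 8]; box-tests=7; leaf-entries=1; first=P0

== RESULT ==
7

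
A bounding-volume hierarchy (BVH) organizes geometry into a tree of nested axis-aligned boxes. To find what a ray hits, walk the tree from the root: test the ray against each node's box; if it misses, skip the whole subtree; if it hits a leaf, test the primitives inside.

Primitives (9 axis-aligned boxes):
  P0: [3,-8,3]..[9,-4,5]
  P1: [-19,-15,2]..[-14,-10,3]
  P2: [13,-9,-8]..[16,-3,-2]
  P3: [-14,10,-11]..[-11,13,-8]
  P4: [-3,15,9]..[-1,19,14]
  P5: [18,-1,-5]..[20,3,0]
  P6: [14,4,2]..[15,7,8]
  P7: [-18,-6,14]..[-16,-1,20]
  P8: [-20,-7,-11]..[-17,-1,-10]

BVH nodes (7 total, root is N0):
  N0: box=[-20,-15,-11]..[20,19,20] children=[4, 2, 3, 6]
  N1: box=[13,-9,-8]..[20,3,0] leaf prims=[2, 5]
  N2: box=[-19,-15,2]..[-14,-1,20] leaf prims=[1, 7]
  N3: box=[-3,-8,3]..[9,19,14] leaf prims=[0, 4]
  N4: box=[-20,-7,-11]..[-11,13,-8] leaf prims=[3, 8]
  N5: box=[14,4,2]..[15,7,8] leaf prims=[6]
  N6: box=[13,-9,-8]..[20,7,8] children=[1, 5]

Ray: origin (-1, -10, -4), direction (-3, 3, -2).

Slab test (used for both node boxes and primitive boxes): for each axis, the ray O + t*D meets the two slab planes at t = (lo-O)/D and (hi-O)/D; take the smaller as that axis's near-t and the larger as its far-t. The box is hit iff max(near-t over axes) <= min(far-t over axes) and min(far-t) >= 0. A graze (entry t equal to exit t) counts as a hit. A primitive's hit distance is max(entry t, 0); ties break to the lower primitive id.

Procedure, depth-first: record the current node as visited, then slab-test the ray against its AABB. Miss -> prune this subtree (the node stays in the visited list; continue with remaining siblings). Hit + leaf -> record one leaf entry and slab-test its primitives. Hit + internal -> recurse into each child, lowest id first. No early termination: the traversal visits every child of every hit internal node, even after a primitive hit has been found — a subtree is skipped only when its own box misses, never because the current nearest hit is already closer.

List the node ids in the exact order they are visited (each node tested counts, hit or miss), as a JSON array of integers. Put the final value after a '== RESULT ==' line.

Trace the traversal:
N0 x:[-7,19/3] y:[-5/3,29/3] z:[-12,7/2] -> hit [-5/3,7/2], descend [2, 3, 4, 6]
  N2 x:[13/3,6] y:[-5/3,3] z:[-12,-3] -> miss, prune
  N3 x:[-10/3,2/3] y:[2/3,29/3] z:[-9,-7/2] -> miss, prune
  N4 x:[10/3,19/3] y:[1,23/3] z:[2,7/2] -> hit [10/3,7/2] leaf, test {P3(miss), P8(miss)}
  N6 x:[-7,-14/3] y:[1/3,17/3] z:[-6,2] -> miss, prune

5 AABB tests over nodes [0, 2, 3, 4, 6]; 1 leaf entered; closest miss.

== RESULT ==
[0, 2, 3, 4, 6]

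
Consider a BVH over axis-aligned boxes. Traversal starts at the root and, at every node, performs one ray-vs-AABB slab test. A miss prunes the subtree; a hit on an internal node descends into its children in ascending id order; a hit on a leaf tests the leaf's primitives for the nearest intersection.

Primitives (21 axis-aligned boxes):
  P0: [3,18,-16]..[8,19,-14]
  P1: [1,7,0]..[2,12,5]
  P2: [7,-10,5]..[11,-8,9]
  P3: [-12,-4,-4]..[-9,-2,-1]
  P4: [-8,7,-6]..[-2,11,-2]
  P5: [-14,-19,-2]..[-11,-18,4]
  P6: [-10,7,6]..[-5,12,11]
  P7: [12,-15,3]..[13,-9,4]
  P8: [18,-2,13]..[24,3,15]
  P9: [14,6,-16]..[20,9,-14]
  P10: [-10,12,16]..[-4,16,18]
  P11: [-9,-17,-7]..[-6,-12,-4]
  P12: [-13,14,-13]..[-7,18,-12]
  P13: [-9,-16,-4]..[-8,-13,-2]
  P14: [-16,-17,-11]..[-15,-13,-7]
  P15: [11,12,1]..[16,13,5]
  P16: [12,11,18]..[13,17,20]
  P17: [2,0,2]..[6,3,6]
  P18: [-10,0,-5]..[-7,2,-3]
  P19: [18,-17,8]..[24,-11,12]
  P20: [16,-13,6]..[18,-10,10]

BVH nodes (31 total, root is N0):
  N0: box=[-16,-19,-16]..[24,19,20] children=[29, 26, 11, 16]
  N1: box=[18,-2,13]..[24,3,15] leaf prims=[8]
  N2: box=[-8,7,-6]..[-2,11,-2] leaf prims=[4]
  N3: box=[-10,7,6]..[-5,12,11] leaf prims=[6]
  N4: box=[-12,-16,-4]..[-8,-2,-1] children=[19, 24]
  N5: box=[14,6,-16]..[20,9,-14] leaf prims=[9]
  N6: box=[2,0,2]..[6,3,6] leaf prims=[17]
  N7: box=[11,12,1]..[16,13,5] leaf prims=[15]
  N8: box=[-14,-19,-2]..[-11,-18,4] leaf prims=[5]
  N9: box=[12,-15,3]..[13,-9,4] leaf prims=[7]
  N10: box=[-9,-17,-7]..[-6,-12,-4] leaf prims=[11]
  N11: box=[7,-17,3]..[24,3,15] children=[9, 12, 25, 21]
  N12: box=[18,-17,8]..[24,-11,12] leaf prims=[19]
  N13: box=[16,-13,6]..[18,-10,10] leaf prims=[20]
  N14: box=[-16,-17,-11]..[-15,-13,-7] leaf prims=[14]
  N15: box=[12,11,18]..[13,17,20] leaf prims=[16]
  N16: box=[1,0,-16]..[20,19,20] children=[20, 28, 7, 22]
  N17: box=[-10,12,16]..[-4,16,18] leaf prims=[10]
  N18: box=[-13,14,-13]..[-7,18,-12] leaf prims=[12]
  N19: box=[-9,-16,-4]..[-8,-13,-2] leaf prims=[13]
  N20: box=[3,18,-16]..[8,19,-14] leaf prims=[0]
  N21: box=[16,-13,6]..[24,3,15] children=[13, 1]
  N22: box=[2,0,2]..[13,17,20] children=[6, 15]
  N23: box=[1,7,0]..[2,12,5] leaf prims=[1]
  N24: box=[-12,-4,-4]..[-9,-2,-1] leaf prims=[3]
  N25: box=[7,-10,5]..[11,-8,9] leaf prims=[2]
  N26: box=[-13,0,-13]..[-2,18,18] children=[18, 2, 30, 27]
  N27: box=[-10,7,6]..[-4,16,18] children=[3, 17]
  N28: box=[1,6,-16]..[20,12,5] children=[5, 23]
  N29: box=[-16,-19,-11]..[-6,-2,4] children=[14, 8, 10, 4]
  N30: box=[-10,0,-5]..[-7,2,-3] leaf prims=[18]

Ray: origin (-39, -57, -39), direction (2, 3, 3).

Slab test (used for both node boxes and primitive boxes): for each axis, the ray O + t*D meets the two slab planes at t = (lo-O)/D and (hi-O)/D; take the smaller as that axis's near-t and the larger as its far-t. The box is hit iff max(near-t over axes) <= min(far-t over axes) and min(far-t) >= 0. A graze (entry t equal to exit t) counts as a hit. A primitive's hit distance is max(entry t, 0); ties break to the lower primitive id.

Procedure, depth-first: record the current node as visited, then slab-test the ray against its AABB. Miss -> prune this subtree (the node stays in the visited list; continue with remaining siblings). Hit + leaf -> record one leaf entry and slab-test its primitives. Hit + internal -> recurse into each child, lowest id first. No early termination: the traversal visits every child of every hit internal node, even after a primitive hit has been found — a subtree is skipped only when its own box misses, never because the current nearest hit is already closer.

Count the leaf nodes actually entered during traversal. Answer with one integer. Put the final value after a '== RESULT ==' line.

Trace the traversal:
N0 x:[23/2,63/2] y:[38/3,76/3] z:[23/3,59/3] -> hit [38/3,59/3], descend [11, 16, 26, 29]
  N11 x:[23,63/2] y:[40/3,20] z:[14,18] -> miss, prune
  N16 x:[20,59/2] y:[19,76/3] z:[23/3,59/3] -> miss, prune
  N26 x:[13,37/2] y:[19,25] z:[26/3,19] -> miss, prune
  N29 x:[23/2,33/2] y:[38/3,55/3] z:[28/3,43/3] -> hit [38/3,43/3], descend [4, 8, 10, 14]
    N4 x:[27/2,31/2] y:[41/3,55/3] z:[35/3,38/3] -> miss, prune
    N8 x:[25/2,14] y:[38/3,13] z:[37/3,43/3] -> hit [38/3,13] leaf, test {P5@t=38/3}
    N10 x:[15,33/2] y:[40/3,15] z:[32/3,35/3] -> miss, prune
    N14 x:[23/2,12] y:[40/3,44/3] z:[28/3,32/3] -> miss, prune

Summary -> nodes [0, 11, 16, 26, 29, 4, 8, 10, 14]; box-tests=9; leaf-entries=1; first=P5

== RESULT ==
1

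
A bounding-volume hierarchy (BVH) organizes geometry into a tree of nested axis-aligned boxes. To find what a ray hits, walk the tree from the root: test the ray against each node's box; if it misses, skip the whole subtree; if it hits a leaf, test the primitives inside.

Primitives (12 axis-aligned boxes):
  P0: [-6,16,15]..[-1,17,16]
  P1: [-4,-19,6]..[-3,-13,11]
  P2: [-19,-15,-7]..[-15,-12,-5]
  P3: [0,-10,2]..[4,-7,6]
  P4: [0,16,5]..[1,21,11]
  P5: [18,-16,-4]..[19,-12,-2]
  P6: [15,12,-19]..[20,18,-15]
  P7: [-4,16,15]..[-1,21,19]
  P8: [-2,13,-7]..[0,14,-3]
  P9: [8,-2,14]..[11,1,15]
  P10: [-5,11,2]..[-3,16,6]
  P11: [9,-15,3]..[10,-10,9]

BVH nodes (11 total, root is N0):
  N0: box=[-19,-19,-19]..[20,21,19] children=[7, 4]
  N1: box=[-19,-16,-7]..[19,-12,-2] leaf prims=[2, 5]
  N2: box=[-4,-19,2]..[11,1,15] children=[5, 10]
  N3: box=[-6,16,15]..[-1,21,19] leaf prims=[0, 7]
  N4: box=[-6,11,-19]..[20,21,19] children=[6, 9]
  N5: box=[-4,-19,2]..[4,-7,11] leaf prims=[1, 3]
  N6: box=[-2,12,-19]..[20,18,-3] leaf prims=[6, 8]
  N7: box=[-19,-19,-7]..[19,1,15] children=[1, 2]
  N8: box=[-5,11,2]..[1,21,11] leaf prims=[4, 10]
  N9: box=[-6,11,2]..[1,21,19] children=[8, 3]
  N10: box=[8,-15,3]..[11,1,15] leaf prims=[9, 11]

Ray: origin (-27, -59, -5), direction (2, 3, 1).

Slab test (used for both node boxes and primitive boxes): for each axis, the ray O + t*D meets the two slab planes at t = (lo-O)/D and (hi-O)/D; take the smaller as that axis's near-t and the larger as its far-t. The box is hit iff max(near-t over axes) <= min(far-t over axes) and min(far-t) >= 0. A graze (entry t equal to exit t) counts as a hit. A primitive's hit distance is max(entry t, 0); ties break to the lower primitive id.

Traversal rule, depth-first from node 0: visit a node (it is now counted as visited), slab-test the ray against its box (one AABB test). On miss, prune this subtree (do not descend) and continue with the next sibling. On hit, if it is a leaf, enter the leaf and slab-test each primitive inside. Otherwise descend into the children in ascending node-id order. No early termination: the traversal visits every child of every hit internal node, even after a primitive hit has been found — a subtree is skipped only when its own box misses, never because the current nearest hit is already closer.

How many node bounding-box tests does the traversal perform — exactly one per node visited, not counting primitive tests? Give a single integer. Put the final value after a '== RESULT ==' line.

Traverse from the root:
N0 x:[4,47/2] y:[40/3,80/3] z:[-14,24] -> hit [40/3,47/2], descend [4, 7]
  N4 x:[21/2,47/2] y:[70/3,80/3] z:[-14,24] -> hit [70/3,47/2], descend [6, 9]
    N6 x:[25/2,47/2] y:[71/3,77/3] z:[-14,2] -> miss, prune
    N9 x:[21/2,14] y:[70/3,80/3] z:[7,24] -> miss, prune
  N7 x:[4,23] y:[40/3,20] z:[-2,20] -> hit [40/3,20], descend [1, 2]
    N1 x:[4,23] y:[43/3,47/3] z:[-2,3] -> miss, prune
    N2 x:[23/2,19] y:[40/3,20] z:[7,20] -> hit [40/3,19], descend [5, 10]
      N5 x:[23/2,31/2] y:[40/3,52/3] z:[7,16] -> hit [40/3,31/2] leaf, test {P1(miss), P3(miss)}
      N10 x:[35/2,19] y:[44/3,20] z:[8,20] -> hit [35/2,19] leaf, test {P9@t=19, P11(miss)}

Summary -> nodes [0, 4, 6, 9, 7, 1, 2, 5, 10]; box-tests=9; leaf-entries=2; first=P9

== RESULT ==
9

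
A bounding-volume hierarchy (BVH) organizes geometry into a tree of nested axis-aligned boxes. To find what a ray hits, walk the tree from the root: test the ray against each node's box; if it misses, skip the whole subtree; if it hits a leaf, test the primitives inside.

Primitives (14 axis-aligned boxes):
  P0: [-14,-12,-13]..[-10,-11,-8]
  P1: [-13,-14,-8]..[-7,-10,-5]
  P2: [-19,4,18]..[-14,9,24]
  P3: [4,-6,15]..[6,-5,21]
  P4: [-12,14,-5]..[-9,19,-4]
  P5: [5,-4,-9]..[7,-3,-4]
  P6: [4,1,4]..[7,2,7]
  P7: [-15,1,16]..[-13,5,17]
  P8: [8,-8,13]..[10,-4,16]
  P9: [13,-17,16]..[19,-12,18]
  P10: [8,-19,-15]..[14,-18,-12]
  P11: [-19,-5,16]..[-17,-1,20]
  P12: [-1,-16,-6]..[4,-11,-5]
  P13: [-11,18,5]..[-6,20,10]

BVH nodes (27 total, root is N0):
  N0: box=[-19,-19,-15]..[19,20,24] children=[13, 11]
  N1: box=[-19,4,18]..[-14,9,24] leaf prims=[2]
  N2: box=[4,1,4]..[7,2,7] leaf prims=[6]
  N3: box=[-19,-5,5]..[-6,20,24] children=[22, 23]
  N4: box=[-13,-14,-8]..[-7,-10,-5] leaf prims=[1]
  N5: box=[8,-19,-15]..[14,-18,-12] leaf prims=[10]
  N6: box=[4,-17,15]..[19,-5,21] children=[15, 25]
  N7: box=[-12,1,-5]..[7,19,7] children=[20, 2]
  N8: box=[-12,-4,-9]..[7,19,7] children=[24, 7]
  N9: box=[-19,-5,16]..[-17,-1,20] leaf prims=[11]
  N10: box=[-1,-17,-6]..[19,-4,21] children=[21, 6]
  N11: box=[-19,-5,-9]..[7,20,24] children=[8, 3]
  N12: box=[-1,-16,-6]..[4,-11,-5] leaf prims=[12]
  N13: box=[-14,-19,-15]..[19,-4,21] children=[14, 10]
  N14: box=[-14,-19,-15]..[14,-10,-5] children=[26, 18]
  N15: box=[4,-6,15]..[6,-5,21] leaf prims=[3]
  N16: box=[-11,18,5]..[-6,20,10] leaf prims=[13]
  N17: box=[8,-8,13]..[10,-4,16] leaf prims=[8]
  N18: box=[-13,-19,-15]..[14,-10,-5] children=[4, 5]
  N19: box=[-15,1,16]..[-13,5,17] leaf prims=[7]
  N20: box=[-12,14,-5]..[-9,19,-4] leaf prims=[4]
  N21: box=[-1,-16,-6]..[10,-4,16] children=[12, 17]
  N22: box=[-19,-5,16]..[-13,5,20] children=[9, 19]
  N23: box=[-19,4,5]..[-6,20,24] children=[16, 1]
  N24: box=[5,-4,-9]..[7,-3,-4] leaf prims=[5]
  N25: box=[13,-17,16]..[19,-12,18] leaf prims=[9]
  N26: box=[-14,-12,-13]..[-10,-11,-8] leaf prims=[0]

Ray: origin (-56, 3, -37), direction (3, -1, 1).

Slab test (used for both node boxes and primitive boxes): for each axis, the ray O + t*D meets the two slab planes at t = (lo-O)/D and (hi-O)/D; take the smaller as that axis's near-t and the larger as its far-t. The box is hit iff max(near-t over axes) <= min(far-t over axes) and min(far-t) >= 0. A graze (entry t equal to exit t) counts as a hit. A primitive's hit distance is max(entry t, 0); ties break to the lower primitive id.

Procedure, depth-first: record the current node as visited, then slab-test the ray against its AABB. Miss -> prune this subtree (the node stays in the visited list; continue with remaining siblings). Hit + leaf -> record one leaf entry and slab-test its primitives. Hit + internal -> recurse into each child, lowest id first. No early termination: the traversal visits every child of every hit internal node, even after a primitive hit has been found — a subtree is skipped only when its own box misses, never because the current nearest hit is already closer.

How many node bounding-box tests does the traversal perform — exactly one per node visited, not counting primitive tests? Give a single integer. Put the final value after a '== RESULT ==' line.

Walk:
N0 x:[37/3,25] y:[-17,22] z:[22,61] -> hit [22,22], descend [11, 13]
  N11 x:[37/3,21] y:[-17,8] z:[28,61] -> miss, prune
  N13 x:[14,25] y:[7,22] z:[22,58] -> hit [22,22], descend [10, 14]
    N10 x:[55/3,25] y:[7,20] z:[31,58] -> miss, prune
    N14 x:[14,70/3] y:[13,22] z:[22,32] -> hit [22,22], descend [18, 26]
      N18 x:[43/3,70/3] y:[13,22] z:[22,32] -> hit [22,22], descend [4, 5]
        N4 x:[43/3,49/3] y:[13,17] z:[29,32] -> miss, prune
        N5 x:[64/3,70/3] y:[21,22] z:[22,25] -> hit [22,22] leaf, test {P10@t=22}
      N26 x:[14,46/3] y:[14,15] z:[24,29] -> miss, prune

order=[0, 11, 13, 10, 14, 18, 4, 5, 26]  |boxes|=9  |leaves|=1  hit=P10

== RESULT ==
9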